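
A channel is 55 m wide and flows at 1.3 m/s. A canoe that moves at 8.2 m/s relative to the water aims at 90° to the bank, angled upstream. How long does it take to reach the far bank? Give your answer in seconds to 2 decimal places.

6.71 s

The component of the canoe's velocity perpendicular to the bank is 8.2 m/s.
The flow acts along the bank and has no component across it.
Time = 55 / 8.200 = 6.707 s.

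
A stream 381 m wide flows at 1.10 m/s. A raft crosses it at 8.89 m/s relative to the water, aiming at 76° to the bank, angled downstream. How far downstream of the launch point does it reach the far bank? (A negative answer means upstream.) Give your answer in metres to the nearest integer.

144 m

Perpendicular speed = 8.626 m/s; crossing time = 381 / 8.626 = 44.169 s.
Net downstream speed = 3.251 m/s.
Drift = 3.251 × 44.169 = 143.580 m (downstream).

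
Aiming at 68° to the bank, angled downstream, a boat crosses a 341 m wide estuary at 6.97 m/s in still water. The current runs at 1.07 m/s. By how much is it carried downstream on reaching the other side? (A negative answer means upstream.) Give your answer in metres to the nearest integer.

Perpendicular speed = 6.462 m/s; crossing time = 341 / 6.462 = 52.766 s.
Net downstream speed = 3.681 m/s.
Drift = 3.681 × 52.766 = 194.233 m (downstream).

194 m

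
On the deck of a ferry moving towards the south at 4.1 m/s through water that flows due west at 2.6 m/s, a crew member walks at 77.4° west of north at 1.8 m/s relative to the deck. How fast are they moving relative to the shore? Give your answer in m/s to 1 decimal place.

In east/north components (m/s): crew member relative to ferry = (-1.757, 0.393); ferry relative to water = (0.000, -4.100); water relative to ground = (-2.600, 0.000).
Sum = (-4.357, -3.707) m/s.
Speed = |(-4.357, -3.707)| = 5.721 m/s.

5.7 m/s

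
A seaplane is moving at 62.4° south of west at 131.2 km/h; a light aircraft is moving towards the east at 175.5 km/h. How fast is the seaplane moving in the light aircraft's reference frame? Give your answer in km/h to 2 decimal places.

263.34 km/h

Taking east as x and north as y: seaplane velocity = (-60.784, -116.270) km/h; light aircraft velocity = (175.500, 0.000) km/h.
Velocity of seaplane relative to light aircraft = (-60.784, -116.270) − (175.500, 0.000) = (-236.284, -116.270) km/h.
Magnitude = |(-236.284, -116.270)| = 263.342 km/h.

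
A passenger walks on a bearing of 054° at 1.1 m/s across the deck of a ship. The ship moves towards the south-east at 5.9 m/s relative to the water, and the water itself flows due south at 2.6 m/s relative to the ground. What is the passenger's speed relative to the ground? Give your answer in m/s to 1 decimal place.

In east/north components (m/s): passenger relative to ship = (0.890, 0.647); ship relative to water = (4.172, -4.172); water relative to ground = (0.000, -2.600).
Sum = (5.062, -6.125) m/s.
Speed = |(5.062, -6.125)| = 7.946 m/s.

7.9 m/s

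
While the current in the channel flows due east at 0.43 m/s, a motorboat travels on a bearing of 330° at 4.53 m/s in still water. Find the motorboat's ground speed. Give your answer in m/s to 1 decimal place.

Taking east as x and north as y: velocity relative to the water = (-2.265, 3.923) m/s; the water relative to ground = (0.430, 0.000) m/s.
Velocity relative to ground = (-2.265, 3.923) + (0.430, 0.000) = (-1.835, 3.923) m/s.
Speed = |(-1.835, 3.923)| = 4.331 m/s.

4.3 m/s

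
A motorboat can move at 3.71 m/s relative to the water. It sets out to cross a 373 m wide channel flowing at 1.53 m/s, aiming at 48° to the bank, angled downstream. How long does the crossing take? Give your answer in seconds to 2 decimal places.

The component of the motorboat's velocity perpendicular to the bank is 3.71 × sin 48° = 2.757 m/s.
The flow acts along the bank and has no component across it.
Time = 373 / 2.757 = 135.289 s.

135.29 s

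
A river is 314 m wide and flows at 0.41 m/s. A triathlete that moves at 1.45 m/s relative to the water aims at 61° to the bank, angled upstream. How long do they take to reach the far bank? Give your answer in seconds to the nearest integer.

The component of the triathlete's velocity perpendicular to the bank is 1.45 × sin 61° = 1.268 m/s.
The current is parallel to the bank, so it does not affect the crossing time.
Time = 314 / 1.268 = 247.595 s.

248 s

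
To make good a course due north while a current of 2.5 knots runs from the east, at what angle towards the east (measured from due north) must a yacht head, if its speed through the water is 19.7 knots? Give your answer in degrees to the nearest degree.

7°

The current pushes perpendicular to the desired track; the heading must have a component into the current equal to 2.5 knots: 19.7 sin θ = 2.5.
sin θ = 0.1269, so θ = 7.291°.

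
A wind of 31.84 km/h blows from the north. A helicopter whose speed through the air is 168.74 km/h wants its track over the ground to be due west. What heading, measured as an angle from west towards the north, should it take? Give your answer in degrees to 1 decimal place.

10.9°

The wind pushes perpendicular to the desired track; the heading must have a component into the wind equal to 31.84 km/h: 168.74 sin θ = 31.84.
sin θ = 0.1887, so θ = 10.876°.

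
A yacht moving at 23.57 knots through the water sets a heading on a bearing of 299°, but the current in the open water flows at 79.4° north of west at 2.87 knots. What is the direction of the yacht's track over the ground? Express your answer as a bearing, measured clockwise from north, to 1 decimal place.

304.0°

Taking east as x and north as y: velocity relative to the water = (-20.615, 11.427) knots; the water relative to ground = (-0.528, 2.821) knots.
Velocity relative to ground = (-20.615, 11.427) + (-0.528, 2.821) = (-21.143, 14.248) knots.
Bearing = atan2(-21.14, 14.25) = 303.98° clockwise from north.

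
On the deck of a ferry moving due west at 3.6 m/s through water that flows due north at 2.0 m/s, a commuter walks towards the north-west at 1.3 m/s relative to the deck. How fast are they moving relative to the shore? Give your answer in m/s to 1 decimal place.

5.4 m/s

In east/north components (m/s): commuter relative to ferry = (-0.919, 0.919); ferry relative to water = (-3.600, 0.000); water relative to ground = (0.000, 2.000).
Sum = (-4.519, 2.919) m/s.
Speed = |(-4.519, 2.919)| = 5.380 m/s.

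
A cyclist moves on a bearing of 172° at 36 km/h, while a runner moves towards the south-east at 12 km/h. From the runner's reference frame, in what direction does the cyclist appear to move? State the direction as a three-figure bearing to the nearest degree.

187°

Taking east as x and north as y: cyclist velocity = (5.010, -35.650) km/h; runner velocity = (8.485, -8.485) km/h.
Velocity of cyclist relative to runner = (5.010, -35.650) − (8.485, -8.485) = (-3.475, -27.164) km/h.
Bearing = atan2(-3.48, -27.16) = 187.29° clockwise from north.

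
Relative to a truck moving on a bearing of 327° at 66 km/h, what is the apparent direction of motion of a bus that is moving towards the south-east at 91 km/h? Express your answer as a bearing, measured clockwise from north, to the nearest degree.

140°

Taking east as x and north as y: bus velocity = (64.347, -64.347) km/h; truck velocity = (-35.946, 55.352) km/h.
Velocity of bus relative to truck = (64.347, -64.347) − (-35.946, 55.352) = (100.293, -119.699) km/h.
Bearing = atan2(100.29, -119.70) = 140.04° clockwise from north.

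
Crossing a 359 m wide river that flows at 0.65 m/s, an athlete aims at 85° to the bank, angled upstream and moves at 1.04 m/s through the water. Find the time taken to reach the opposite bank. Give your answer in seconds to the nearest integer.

The component of the athlete's velocity perpendicular to the bank is 1.04 × sin 85° = 1.036 m/s.
The current is parallel to the bank, so it does not affect the crossing time.
Time = 359 / 1.036 = 346.511 s.

347 s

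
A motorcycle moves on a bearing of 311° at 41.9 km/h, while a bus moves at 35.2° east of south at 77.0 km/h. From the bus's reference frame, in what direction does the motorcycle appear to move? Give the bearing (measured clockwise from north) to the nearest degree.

320°

Taking east as x and north as y: motorcycle velocity = (-31.622, 27.489) km/h; bus velocity = (44.385, -62.920) km/h.
Velocity of motorcycle relative to bus = (-31.622, 27.489) − (44.385, -62.920) = (-76.008, 90.409) km/h.
Bearing = atan2(-76.01, 90.41) = 319.95° clockwise from north.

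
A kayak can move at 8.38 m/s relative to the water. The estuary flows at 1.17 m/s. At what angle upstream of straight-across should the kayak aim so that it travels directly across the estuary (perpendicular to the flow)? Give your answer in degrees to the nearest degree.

To cancel the current, the upstream component of the kayak's velocity must equal the flow: 8.38 sin θ = 1.17.
sin θ = 1.17 / 8.38 = 0.1396.
θ = arcsin(0.1396) = 8.026°.

8°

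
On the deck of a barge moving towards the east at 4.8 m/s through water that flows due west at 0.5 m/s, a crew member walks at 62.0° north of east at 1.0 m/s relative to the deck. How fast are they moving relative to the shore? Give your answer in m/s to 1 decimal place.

4.9 m/s

In east/north components (m/s): crew member relative to barge = (0.469, 0.883); barge relative to water = (4.800, 0.000); water relative to ground = (-0.500, 0.000).
Sum = (4.769, 0.883) m/s.
Speed = |(4.769, 0.883)| = 4.851 m/s.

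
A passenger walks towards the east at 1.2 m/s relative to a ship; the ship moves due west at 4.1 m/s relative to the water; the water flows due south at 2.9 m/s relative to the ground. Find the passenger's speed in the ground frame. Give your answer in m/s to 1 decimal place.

4.1 m/s

In east/north components (m/s): passenger relative to ship = (1.200, 0.000); ship relative to water = (-4.100, 0.000); water relative to ground = (0.000, -2.900).
Sum = (-2.900, -2.900) m/s.
Speed = |(-2.900, -2.900)| = 4.101 m/s.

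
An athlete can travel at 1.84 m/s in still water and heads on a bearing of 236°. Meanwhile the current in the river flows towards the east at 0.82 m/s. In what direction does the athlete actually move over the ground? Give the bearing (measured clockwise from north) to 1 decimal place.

214.4°

Taking east as x and north as y: velocity relative to the water = (-1.525, -1.029) m/s; the water relative to ground = (0.820, 0.000) m/s.
Velocity relative to ground = (-1.525, -1.029) + (0.820, 0.000) = (-0.705, -1.029) m/s.
Bearing = atan2(-0.71, -1.03) = 214.43° clockwise from north.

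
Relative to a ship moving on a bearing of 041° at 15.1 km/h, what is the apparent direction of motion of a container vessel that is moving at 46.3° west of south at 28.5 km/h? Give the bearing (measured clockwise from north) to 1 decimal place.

224.5°

Taking east as x and north as y: container vessel velocity = (-20.605, -19.690) km/h; ship velocity = (9.906, 11.396) km/h.
Velocity of container vessel relative to ship = (-20.605, -19.690) − (9.906, 11.396) = (-30.511, -31.086) km/h.
Bearing = atan2(-30.51, -31.09) = 224.46° clockwise from north.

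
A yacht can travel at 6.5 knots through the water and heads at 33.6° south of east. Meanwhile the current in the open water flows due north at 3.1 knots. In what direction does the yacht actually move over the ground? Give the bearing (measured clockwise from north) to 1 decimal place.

Taking east as x and north as y: velocity relative to the water = (5.414, -3.597) knots; the water relative to ground = (0.000, 3.100) knots.
Velocity relative to ground = (5.414, -3.597) + (0.000, 3.100) = (5.414, -0.497) knots.
Bearing = atan2(5.41, -0.50) = 95.25° clockwise from north.

095.2°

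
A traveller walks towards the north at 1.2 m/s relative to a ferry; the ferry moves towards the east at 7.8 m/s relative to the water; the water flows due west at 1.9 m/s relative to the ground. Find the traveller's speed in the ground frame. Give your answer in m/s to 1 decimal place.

6.0 m/s

In east/north components (m/s): traveller relative to ferry = (0.000, 1.200); ferry relative to water = (7.800, 0.000); water relative to ground = (-1.900, 0.000).
Sum = (5.900, 1.200) m/s.
Speed = |(5.900, 1.200)| = 6.021 m/s.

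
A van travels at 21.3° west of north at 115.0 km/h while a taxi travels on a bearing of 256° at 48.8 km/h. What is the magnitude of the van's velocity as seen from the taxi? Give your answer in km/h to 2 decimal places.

119.08 km/h

Taking east as x and north as y: van velocity = (-41.774, 107.144) km/h; taxi velocity = (-47.350, -11.806) km/h.
Velocity of van relative to taxi = (-41.774, 107.144) − (-47.350, -11.806) = (5.577, 118.950) km/h.
Magnitude = |(5.577, 118.950)| = 119.081 km/h.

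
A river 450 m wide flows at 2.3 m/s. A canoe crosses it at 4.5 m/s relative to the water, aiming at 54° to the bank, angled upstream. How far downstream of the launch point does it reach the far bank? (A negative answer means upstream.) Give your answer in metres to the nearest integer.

Perpendicular speed = 3.641 m/s; crossing time = 450 / 3.641 = 123.607 s.
Net downstream speed = -0.345 m/s.
Drift = -0.345 × 123.607 = -42.649 m (upstream).

-43 m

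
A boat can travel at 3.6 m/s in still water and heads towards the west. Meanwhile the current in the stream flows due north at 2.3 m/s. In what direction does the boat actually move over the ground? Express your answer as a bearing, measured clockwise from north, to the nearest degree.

303°

Taking east as x and north as y: velocity relative to the water = (-3.600, 0.000) m/s; the water relative to ground = (0.000, 2.300) m/s.
Velocity relative to ground = (-3.600, 0.000) + (0.000, 2.300) = (-3.600, 2.300) m/s.
Bearing = atan2(-3.60, 2.30) = 302.57° clockwise from north.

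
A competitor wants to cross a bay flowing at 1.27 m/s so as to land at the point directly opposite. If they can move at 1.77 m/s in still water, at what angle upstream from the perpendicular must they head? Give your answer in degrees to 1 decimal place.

45.8°

To cancel the current, the upstream component of the competitor's velocity must equal the flow: 1.77 sin θ = 1.27.
sin θ = 1.27 / 1.77 = 0.7175.
θ = arcsin(0.7175) = 45.850°.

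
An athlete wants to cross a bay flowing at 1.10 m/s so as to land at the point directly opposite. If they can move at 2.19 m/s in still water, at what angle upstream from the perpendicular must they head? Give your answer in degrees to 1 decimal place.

30.2°

To cancel the current, the upstream component of the athlete's velocity must equal the flow: 2.19 sin θ = 1.10.
sin θ = 1.10 / 2.19 = 0.5023.
θ = arcsin(0.5023) = 30.151°.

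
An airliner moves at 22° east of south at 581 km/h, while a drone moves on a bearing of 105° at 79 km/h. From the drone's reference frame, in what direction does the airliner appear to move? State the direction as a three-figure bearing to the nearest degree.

165°

Taking east as x and north as y: airliner velocity = (217.646, -538.694) km/h; drone velocity = (76.308, -20.447) km/h.
Velocity of airliner relative to drone = (217.646, -538.694) − (76.308, -20.447) = (141.338, -518.247) km/h.
Bearing = atan2(141.34, -518.25) = 164.75° clockwise from north.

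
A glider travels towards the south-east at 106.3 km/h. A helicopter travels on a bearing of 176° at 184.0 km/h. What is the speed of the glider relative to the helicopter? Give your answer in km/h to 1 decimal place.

Taking east as x and north as y: glider velocity = (75.165, -75.165) km/h; helicopter velocity = (12.835, -183.552) km/h.
Velocity of glider relative to helicopter = (75.165, -75.165) − (12.835, -183.552) = (62.330, 108.386) km/h.
Magnitude = |(62.330, 108.386)| = 125.031 km/h.

125.0 km/h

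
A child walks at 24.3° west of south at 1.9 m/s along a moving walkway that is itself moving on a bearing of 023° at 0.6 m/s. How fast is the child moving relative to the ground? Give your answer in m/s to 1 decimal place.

Taking east as x and north as y: moving walkway velocity = (0.234, 0.552) m/s; child velocity relative to moving walkway = (-0.782, -1.732) m/s.
Velocity relative to ground = (0.234, 0.552) + (-0.782, -1.732) = (-0.547, -1.179) m/s.
Speed = |(-0.547, -1.179)| = 1.300 m/s.

1.3 m/s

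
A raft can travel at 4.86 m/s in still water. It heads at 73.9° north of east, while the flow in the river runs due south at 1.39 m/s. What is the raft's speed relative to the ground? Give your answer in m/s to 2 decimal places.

3.55 m/s

Taking east as x and north as y: velocity relative to the water = (1.348, 4.669) m/s; the water relative to ground = (0.000, -1.390) m/s.
Velocity relative to ground = (1.348, 4.669) + (0.000, -1.390) = (1.348, 3.279) m/s.
Speed = |(1.348, 3.279)| = 3.546 m/s.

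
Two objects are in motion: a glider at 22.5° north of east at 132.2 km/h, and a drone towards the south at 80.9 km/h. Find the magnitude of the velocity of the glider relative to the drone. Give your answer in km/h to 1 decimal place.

Taking east as x and north as y: glider velocity = (122.137, 50.591) km/h; drone velocity = (0.000, -80.900) km/h.
Velocity of glider relative to drone = (122.137, 50.591) − (0.000, -80.900) = (122.137, 131.491) km/h.
Magnitude = |(122.137, 131.491)| = 179.464 km/h.

179.5 km/h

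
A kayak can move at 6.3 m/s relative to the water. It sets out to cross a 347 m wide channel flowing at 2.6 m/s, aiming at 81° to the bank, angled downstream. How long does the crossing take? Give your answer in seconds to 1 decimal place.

The component of the kayak's velocity perpendicular to the bank is 6.3 × sin 81° = 6.222 m/s.
The current is parallel to the bank, so it does not affect the crossing time.
Time = 347 / 6.222 = 55.766 s.

55.8 s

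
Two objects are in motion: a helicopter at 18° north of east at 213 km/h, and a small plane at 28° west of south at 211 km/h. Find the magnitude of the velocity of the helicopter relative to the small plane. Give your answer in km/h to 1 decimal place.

393.1 km/h

Taking east as x and north as y: helicopter velocity = (202.575, 65.821) km/h; small plane velocity = (-99.058, -186.302) km/h.
Velocity of helicopter relative to small plane = (202.575, 65.821) − (-99.058, -186.302) = (301.634, 252.123) km/h.
Magnitude = |(301.634, 252.123)| = 393.127 km/h.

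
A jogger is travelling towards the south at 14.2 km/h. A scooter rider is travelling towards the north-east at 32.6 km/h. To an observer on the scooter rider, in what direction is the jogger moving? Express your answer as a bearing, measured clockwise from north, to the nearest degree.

Taking east as x and north as y: jogger velocity = (0.000, -14.200) km/h; scooter rider velocity = (23.052, 23.052) km/h.
Velocity of jogger relative to scooter rider = (0.000, -14.200) − (23.052, 23.052) = (-23.052, -37.252) km/h.
Bearing = atan2(-23.05, -37.25) = 211.75° clockwise from north.

212°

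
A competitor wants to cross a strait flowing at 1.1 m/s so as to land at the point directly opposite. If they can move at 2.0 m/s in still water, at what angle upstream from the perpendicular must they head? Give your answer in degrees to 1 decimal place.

To cancel the current, the upstream component of the competitor's velocity must equal the flow: 2.0 sin θ = 1.1.
sin θ = 1.1 / 2.0 = 0.5500.
θ = arcsin(0.5500) = 33.367°.

33.4°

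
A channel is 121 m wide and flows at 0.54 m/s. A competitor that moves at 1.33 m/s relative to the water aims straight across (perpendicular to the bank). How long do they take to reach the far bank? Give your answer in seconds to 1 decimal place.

91.0 s

The component of the competitor's velocity perpendicular to the bank is 1.33 m/s.
The current is parallel to the bank, so it does not affect the crossing time.
Time = 121 / 1.330 = 90.977 s.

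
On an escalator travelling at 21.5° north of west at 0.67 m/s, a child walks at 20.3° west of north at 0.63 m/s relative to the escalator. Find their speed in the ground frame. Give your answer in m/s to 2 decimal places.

Taking east as x and north as y: escalator velocity = (-0.623, 0.246) m/s; child velocity relative to escalator = (-0.219, 0.591) m/s.
Velocity relative to ground = (-0.623, 0.246) + (-0.219, 0.591) = (-0.842, 0.836) m/s.
Speed = |(-0.842, 0.836)| = 1.187 m/s.

1.19 m/s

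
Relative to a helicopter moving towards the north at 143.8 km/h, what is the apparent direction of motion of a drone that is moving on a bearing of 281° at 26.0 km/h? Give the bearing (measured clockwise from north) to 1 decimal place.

190.4°

Taking east as x and north as y: drone velocity = (-25.522, 4.961) km/h; helicopter velocity = (0.000, 143.800) km/h.
Velocity of drone relative to helicopter = (-25.522, 4.961) − (0.000, 143.800) = (-25.522, -138.839) km/h.
Bearing = atan2(-25.52, -138.84) = 190.42° clockwise from north.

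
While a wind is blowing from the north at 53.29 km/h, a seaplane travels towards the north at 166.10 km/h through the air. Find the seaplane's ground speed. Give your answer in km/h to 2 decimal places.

112.81 km/h

Taking east as x and north as y: velocity relative to the air = (0.000, 166.100) km/h; the air relative to ground = (0.000, -53.290) km/h.
Velocity relative to ground = (0.000, 166.100) + (0.000, -53.290) = (0.000, 112.810) km/h.
Speed = |(0.000, 112.810)| = 112.810 km/h.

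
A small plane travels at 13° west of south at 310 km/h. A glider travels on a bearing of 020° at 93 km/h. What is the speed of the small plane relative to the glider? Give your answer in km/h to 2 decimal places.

402.47 km/h

Taking east as x and north as y: small plane velocity = (-69.735, -302.055) km/h; glider velocity = (31.808, 87.391) km/h.
Velocity of small plane relative to glider = (-69.735, -302.055) − (31.808, 87.391) = (-101.543, -389.446) km/h.
Magnitude = |(-101.543, -389.446)| = 402.466 km/h.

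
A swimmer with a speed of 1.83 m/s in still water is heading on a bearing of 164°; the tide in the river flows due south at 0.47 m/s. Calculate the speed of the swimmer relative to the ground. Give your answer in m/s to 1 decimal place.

2.3 m/s

Taking east as x and north as y: velocity relative to the water = (0.504, -1.759) m/s; the water relative to ground = (0.000, -0.470) m/s.
Velocity relative to ground = (0.504, -1.759) + (0.000, -0.470) = (0.504, -2.229) m/s.
Speed = |(0.504, -2.229)| = 2.285 m/s.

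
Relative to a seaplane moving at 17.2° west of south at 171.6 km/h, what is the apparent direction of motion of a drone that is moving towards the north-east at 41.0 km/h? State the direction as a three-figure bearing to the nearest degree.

Taking east as x and north as y: drone velocity = (28.991, 28.991) km/h; seaplane velocity = (-50.744, -163.926) km/h.
Velocity of drone relative to seaplane = (28.991, 28.991) − (-50.744, -163.926) = (79.735, 192.917) km/h.
Bearing = atan2(79.73, 192.92) = 22.46° clockwise from north.

022°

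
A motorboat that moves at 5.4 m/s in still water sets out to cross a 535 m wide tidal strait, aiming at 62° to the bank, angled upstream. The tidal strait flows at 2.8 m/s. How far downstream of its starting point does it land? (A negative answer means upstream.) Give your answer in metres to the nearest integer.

30 m

Perpendicular speed = 4.768 m/s; crossing time = 535 / 4.768 = 112.208 s.
Net downstream speed = 0.265 m/s.
Drift = 0.265 × 112.208 = 29.719 m (downstream).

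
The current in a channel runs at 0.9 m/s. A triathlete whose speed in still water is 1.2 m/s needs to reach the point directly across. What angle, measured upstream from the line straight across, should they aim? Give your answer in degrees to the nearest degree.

To cancel the current, the upstream component of the triathlete's velocity must equal the flow: 1.2 sin θ = 0.9.
sin θ = 0.9 / 1.2 = 0.7500.
θ = arcsin(0.7500) = 48.590°.

49°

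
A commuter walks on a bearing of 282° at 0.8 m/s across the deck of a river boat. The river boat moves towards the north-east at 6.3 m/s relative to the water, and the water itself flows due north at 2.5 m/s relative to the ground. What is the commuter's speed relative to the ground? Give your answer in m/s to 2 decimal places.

In east/north components (m/s): commuter relative to river boat = (-0.783, 0.166); river boat relative to water = (4.455, 4.455); water relative to ground = (0.000, 2.500).
Sum = (3.672, 7.121) m/s.
Speed = |(3.672, 7.121)| = 8.012 m/s.

8.01 m/s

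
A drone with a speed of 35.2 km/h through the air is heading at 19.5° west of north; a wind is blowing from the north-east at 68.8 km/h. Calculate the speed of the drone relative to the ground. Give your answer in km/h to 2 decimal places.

Taking east as x and north as y: velocity relative to the air = (-11.750, 33.181) km/h; the air relative to ground = (-48.649, -48.649) km/h.
Velocity relative to ground = (-11.750, 33.181) + (-48.649, -48.649) = (-60.399, -15.468) km/h.
Speed = |(-60.399, -15.468)| = 62.348 km/h.

62.35 km/h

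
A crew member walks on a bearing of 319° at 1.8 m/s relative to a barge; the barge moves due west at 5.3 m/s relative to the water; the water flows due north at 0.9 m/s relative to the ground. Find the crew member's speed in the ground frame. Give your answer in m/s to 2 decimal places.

6.86 m/s

In east/north components (m/s): crew member relative to barge = (-1.181, 1.358); barge relative to water = (-5.300, 0.000); water relative to ground = (0.000, 0.900).
Sum = (-6.481, 2.258) m/s.
Speed = |(-6.481, 2.258)| = 6.863 m/s.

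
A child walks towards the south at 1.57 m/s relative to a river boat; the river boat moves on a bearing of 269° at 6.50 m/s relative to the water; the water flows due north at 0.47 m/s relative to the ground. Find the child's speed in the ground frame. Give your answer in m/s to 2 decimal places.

In east/north components (m/s): child relative to river boat = (0.000, -1.570); river boat relative to water = (-6.499, -0.113); water relative to ground = (0.000, 0.470).
Sum = (-6.499, -1.213) m/s.
Speed = |(-6.499, -1.213)| = 6.611 m/s.

6.61 m/s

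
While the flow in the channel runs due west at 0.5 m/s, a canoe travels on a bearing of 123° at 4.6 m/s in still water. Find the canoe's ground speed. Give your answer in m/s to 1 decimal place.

Taking east as x and north as y: velocity relative to the water = (3.858, -2.505) m/s; the water relative to ground = (-0.500, 0.000) m/s.
Velocity relative to ground = (3.858, -2.505) + (-0.500, 0.000) = (3.358, -2.505) m/s.
Speed = |(3.358, -2.505)| = 4.190 m/s.

4.2 m/s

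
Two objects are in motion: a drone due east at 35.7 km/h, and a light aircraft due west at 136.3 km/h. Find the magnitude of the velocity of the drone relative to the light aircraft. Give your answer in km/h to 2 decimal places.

Taking east as x and north as y: drone velocity = (35.700, 0.000) km/h; light aircraft velocity = (-136.300, 0.000) km/h.
Velocity of drone relative to light aircraft = (35.700, 0.000) − (-136.300, 0.000) = (172.000, 0.000) km/h.
Magnitude = |(172.000, 0.000)| = 172.000 km/h.

172.00 km/h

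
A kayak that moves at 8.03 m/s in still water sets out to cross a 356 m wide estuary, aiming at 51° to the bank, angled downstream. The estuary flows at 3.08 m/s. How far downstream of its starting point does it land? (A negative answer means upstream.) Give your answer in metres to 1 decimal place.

Perpendicular speed = 6.240 m/s; crossing time = 356 / 6.240 = 57.047 s.
Net downstream speed = 8.133 m/s.
Drift = 8.133 × 57.047 = 463.987 m (downstream).

464.0 m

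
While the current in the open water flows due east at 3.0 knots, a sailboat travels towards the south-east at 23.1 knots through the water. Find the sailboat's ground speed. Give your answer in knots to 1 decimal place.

25.3 knots

Taking east as x and north as y: velocity relative to the water = (16.334, -16.334) knots; the water relative to ground = (3.000, 0.000) knots.
Velocity relative to ground = (16.334, -16.334) + (3.000, 0.000) = (19.334, -16.334) knots.
Speed = |(19.334, -16.334)| = 25.310 knots.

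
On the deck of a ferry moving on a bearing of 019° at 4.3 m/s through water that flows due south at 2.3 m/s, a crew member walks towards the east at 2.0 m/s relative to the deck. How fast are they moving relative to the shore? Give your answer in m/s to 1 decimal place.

In east/north components (m/s): crew member relative to ferry = (2.000, 0.000); ferry relative to water = (1.400, 4.066); water relative to ground = (0.000, -2.300).
Sum = (3.400, 1.766) m/s.
Speed = |(3.400, 1.766)| = 3.831 m/s.

3.8 m/s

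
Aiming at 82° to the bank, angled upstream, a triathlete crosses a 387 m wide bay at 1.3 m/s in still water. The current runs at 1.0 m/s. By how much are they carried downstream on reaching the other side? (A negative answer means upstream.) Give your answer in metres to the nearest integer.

Perpendicular speed = 1.287 m/s; crossing time = 387 / 1.287 = 300.618 s.
Net downstream speed = 0.819 m/s.
Drift = 0.819 × 300.618 = 246.229 m (downstream).

246 m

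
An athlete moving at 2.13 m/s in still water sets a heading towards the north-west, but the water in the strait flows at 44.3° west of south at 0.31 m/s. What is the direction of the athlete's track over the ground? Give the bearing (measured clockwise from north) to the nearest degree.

307°

Taking east as x and north as y: velocity relative to the water = (-1.506, 1.506) m/s; the water relative to ground = (-0.217, -0.222) m/s.
Velocity relative to ground = (-1.506, 1.506) + (-0.217, -0.222) = (-1.723, 1.284) m/s.
Bearing = atan2(-1.72, 1.28) = 306.71° clockwise from north.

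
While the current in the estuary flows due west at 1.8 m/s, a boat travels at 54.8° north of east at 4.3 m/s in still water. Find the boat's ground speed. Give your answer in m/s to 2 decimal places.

3.58 m/s

Taking east as x and north as y: velocity relative to the water = (2.479, 3.514) m/s; the water relative to ground = (-1.800, 0.000) m/s.
Velocity relative to ground = (2.479, 3.514) + (-1.800, 0.000) = (0.679, 3.514) m/s.
Speed = |(0.679, 3.514)| = 3.579 m/s.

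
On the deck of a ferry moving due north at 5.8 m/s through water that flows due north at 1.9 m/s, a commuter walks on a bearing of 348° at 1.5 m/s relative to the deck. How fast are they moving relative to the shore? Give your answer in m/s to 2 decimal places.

In east/north components (m/s): commuter relative to ferry = (-0.312, 1.467); ferry relative to water = (0.000, 5.800); water relative to ground = (0.000, 1.900).
Sum = (-0.312, 9.167) m/s.
Speed = |(-0.312, 9.167)| = 9.173 m/s.

9.17 m/s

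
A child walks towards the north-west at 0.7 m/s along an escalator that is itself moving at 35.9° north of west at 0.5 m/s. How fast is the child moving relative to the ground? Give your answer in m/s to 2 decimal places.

1.20 m/s

Taking east as x and north as y: escalator velocity = (-0.405, 0.293) m/s; child velocity relative to escalator = (-0.495, 0.495) m/s.
Velocity relative to ground = (-0.405, 0.293) + (-0.495, 0.495) = (-0.900, 0.788) m/s.
Speed = |(-0.900, 0.788)| = 1.196 m/s.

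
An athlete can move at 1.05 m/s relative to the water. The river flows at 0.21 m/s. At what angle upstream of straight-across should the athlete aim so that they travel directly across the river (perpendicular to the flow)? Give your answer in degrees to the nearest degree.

To cancel the current, the upstream component of the athlete's velocity must equal the flow: 1.05 sin θ = 0.21.
sin θ = 0.21 / 1.05 = 0.2000.
θ = arcsin(0.2000) = 11.537°.

12°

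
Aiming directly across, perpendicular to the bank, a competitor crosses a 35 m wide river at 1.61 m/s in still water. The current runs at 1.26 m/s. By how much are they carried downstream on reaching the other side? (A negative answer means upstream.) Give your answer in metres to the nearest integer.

27 m

Perpendicular speed = 1.610 m/s; crossing time = 35 / 1.610 = 21.739 s.
Net downstream speed = 1.260 m/s.
Drift = 1.260 × 21.739 = 27.391 m (downstream).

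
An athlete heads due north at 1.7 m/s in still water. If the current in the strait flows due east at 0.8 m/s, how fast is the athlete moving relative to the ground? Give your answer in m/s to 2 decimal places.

1.88 m/s

Taking east as x and north as y: velocity relative to the water = (0.000, 1.700) m/s; the water relative to ground = (0.800, 0.000) m/s.
Velocity relative to ground = (0.000, 1.700) + (0.800, 0.000) = (0.800, 1.700) m/s.
Speed = |(0.800, 1.700)| = 1.879 m/s.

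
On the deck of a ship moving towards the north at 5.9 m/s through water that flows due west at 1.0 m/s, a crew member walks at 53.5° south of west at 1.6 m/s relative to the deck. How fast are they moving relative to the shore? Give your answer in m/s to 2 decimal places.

In east/north components (m/s): crew member relative to ship = (-0.952, -1.286); ship relative to water = (0.000, 5.900); water relative to ground = (-1.000, 0.000).
Sum = (-1.952, 4.614) m/s.
Speed = |(-1.952, 4.614)| = 5.010 m/s.

5.01 m/s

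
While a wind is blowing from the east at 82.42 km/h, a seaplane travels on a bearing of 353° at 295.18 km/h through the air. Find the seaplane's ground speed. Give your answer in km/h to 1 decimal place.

Taking east as x and north as y: velocity relative to the air = (-35.973, 292.980) km/h; the air relative to ground = (-82.420, 0.000) km/h.
Velocity relative to ground = (-35.973, 292.980) + (-82.420, 0.000) = (-118.393, 292.980) km/h.
Speed = |(-118.393, 292.980)| = 315.997 km/h.

316.0 km/h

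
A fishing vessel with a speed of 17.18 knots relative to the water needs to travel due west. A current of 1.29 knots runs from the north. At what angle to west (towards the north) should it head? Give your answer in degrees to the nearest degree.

The current pushes perpendicular to the desired track; the heading must have a component into the current equal to 1.29 knots: 17.18 sin θ = 1.29.
sin θ = 0.0751, so θ = 4.306°.

4°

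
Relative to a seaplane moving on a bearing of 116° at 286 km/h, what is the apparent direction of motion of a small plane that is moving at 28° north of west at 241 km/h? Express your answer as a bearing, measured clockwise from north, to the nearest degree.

297°

Taking east as x and north as y: small plane velocity = (-212.790, 113.143) km/h; seaplane velocity = (257.055, -125.374) km/h.
Velocity of small plane relative to seaplane = (-212.790, 113.143) − (257.055, -125.374) = (-469.845, 238.517) km/h.
Bearing = atan2(-469.85, 238.52) = 296.91° clockwise from north.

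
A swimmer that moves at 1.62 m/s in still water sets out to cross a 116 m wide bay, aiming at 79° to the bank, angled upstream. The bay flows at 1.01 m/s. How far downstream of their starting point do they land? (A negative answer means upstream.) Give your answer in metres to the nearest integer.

Perpendicular speed = 1.590 m/s; crossing time = 116 / 1.590 = 72.945 s.
Net downstream speed = 0.701 m/s.
Drift = 0.701 × 72.945 = 51.126 m (downstream).

51 m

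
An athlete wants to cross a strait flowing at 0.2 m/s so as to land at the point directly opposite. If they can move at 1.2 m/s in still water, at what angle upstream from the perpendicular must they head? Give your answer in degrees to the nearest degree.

To cancel the current, the upstream component of the athlete's velocity must equal the flow: 1.2 sin θ = 0.2.
sin θ = 0.2 / 1.2 = 0.1667.
θ = arcsin(0.1667) = 9.594°.

10°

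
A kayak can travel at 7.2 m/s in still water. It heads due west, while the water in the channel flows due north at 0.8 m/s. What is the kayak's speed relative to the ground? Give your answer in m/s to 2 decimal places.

7.24 m/s

Taking east as x and north as y: velocity relative to the water = (-7.200, 0.000) m/s; the water relative to ground = (0.000, 0.800) m/s.
Velocity relative to ground = (-7.200, 0.000) + (0.000, 0.800) = (-7.200, 0.800) m/s.
Speed = |(-7.200, 0.800)| = 7.244 m/s.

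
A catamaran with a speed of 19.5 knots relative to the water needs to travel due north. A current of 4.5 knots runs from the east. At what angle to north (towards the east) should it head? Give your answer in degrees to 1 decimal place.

13.3°

The current pushes perpendicular to the desired track; the heading must have a component into the current equal to 4.5 knots: 19.5 sin θ = 4.5.
sin θ = 0.2308, so θ = 13.342°.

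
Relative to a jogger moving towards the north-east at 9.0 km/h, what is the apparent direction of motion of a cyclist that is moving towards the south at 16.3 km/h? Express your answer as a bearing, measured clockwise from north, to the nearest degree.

Taking east as x and north as y: cyclist velocity = (0.000, -16.300) km/h; jogger velocity = (6.364, 6.364) km/h.
Velocity of cyclist relative to jogger = (0.000, -16.300) − (6.364, 6.364) = (-6.364, -22.664) km/h.
Bearing = atan2(-6.36, -22.66) = 195.68° clockwise from north.

196°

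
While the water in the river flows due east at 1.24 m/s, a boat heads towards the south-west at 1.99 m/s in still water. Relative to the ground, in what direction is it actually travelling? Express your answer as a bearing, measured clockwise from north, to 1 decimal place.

186.8°

Taking east as x and north as y: velocity relative to the water = (-1.407, -1.407) m/s; the water relative to ground = (1.240, 0.000) m/s.
Velocity relative to ground = (-1.407, -1.407) + (1.240, 0.000) = (-0.167, -1.407) m/s.
Bearing = atan2(-0.17, -1.41) = 186.77° clockwise from north.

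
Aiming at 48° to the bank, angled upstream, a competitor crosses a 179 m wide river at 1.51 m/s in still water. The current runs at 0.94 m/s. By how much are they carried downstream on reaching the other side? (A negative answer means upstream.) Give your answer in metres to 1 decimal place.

Perpendicular speed = 1.122 m/s; crossing time = 179 / 1.122 = 159.515 s.
Net downstream speed = -0.070 m/s.
Drift = -0.070 × 159.515 = -11.228 m (upstream).

-11.2 m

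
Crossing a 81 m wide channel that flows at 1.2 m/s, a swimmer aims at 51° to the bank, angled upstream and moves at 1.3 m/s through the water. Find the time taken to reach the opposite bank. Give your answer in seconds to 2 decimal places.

80.18 s

The component of the swimmer's velocity perpendicular to the bank is 1.3 × sin 51° = 1.010 m/s.
The current is parallel to the bank, so it does not affect the crossing time.
Time = 81 / 1.010 = 80.175 s.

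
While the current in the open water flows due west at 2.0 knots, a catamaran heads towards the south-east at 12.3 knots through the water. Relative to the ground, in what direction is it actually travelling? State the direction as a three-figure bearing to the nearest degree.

142°

Taking east as x and north as y: velocity relative to the water = (8.697, -8.697) knots; the water relative to ground = (-2.000, 0.000) knots.
Velocity relative to ground = (8.697, -8.697) + (-2.000, 0.000) = (6.697, -8.697) knots.
Bearing = atan2(6.70, -8.70) = 142.40° clockwise from north.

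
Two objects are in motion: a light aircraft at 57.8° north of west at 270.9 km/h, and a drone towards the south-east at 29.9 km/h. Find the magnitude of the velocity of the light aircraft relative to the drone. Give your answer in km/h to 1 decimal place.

300.1 km/h

Taking east as x and north as y: light aircraft velocity = (-144.356, 229.234) km/h; drone velocity = (21.142, -21.142) km/h.
Velocity of light aircraft relative to drone = (-144.356, 229.234) − (21.142, -21.142) = (-165.499, 250.376) km/h.
Magnitude = |(-165.499, 250.376)| = 300.130 km/h.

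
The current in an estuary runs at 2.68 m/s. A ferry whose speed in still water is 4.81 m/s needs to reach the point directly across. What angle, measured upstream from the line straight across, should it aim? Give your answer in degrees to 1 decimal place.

33.9°

To cancel the current, the upstream component of the ferry's velocity must equal the flow: 4.81 sin θ = 2.68.
sin θ = 2.68 / 4.81 = 0.5572.
θ = arcsin(0.5572) = 33.860°.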